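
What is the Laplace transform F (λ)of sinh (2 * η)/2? 1/ (λ^2 - 4)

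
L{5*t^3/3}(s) 10/s^4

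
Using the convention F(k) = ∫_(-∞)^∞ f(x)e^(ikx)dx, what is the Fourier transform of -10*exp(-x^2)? -10*sqrt(pi)*exp(-k^2/4)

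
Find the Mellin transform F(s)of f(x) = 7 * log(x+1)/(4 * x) -7 * pi * csc(pi * s)/(4 * s - 4)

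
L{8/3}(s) 8/(3*s)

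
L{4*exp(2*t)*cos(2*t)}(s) 4*(s - 2)/((s - 2)^2+4)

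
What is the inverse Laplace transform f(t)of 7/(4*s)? 7/4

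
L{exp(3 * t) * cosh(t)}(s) (s - 3)/((s - 3)^2-1)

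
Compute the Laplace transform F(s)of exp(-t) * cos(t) (s + 1)/((s + 1)^2 + 1)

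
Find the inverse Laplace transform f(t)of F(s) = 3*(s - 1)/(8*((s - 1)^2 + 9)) 3*exp(t)*cos(3*t)/8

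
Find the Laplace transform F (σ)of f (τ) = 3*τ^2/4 3/ (2*σ^3)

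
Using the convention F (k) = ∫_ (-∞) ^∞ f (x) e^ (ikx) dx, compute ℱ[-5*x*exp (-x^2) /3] -5*I*sqrt (pi)*k*exp (-k^2/4) /6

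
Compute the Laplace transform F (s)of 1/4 1/ (4 * s)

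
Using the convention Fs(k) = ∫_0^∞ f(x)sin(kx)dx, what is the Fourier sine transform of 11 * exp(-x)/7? 11 * k/(7 * (k^2 + 1))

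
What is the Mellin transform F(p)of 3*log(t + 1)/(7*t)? -3*pi*csc(pi*p)/(7*p - 7)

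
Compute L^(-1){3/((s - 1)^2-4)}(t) 3*exp(t)*sinh(2*t)/2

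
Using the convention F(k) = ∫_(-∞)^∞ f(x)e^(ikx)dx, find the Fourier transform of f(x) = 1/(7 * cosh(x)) pi/(7 * cosh(pi * k/2))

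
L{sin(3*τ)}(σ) 3/(σ^2 + 9)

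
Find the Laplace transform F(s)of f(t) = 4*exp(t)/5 4/(5*(s - 1))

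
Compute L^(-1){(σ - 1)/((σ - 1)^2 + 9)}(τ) exp(τ) * cos(3 * τ)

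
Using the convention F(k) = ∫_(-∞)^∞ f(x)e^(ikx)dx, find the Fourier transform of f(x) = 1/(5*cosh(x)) pi/(5*cosh(pi*k/2))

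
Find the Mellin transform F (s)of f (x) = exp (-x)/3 gamma (s)/3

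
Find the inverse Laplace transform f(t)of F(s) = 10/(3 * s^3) 5 * t^2/3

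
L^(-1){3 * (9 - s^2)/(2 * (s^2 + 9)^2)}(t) -3 * t * cos(3 * t)/2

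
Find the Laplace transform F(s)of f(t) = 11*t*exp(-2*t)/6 11/(6*(s+2)^2)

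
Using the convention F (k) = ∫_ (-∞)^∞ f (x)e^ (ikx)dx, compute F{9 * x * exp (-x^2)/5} 9 * I * sqrt (pi) * k * exp (-k^2/4)/10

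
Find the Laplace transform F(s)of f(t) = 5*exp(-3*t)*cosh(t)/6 5*(s + 3)/(6*((s + 3)^2 - 1))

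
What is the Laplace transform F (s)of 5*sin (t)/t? 5*atan (1/s)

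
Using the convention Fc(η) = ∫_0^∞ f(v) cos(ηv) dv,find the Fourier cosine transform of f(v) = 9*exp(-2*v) 18/(η^2 + 4) 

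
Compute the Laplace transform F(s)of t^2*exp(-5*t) 2/(s + 5)^3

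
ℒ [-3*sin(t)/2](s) -3/(2*s^2+2)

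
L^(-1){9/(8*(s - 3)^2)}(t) 9*t*exp(3*t)/8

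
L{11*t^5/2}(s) 660/s^6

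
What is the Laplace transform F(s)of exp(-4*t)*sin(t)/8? 1/(8*((s + 4)^2 + 1))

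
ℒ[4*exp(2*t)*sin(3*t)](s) 12/((s - 2)^2+9)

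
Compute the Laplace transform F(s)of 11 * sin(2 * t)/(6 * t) 11 * atan(2/s)/6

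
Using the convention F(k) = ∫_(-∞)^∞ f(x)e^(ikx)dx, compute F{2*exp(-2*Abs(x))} 8/(k^2 + 4)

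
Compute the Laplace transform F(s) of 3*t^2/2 3/s^3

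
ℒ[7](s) 7/s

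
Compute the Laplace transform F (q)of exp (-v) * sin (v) 1/ ( (q + 1)^2 + 1)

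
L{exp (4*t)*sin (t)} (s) 1/ ( (s - 4)^2 + 1)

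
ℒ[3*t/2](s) 3/(2*s^2)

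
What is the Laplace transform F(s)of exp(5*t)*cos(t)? (s - 5)/((s - 5)^2 + 1)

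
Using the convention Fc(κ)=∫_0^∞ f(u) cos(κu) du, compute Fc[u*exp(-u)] (1 - κ^2) /(κ^2 + 1) ^2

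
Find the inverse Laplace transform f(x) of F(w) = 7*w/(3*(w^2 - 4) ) 7*cosh(2*x) /3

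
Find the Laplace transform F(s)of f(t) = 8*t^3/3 16/s^4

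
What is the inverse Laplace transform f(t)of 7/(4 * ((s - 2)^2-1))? 7 * exp(2 * t) * sinh(t)/4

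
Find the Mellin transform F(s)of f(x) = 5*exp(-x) 5*gamma(s)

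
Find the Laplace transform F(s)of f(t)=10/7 10/(7 * s)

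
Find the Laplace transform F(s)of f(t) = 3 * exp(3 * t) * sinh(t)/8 3/(8 * ((s - 3)^2 - 1))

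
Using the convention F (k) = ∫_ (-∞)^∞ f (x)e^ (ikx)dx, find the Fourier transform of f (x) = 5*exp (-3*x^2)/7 5*sqrt (3)*sqrt (pi)*exp (-k^2/12)/21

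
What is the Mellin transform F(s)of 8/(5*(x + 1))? 8*pi*csc(pi*s)/5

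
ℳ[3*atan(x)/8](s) -3*pi*sec(pi*s/2)/(16*s)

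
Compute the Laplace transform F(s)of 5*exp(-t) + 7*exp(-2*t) 7/(s + 2) + 5/(s + 1)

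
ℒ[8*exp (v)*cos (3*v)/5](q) 8*(q - 1)/ (5*( (q - 1)^2 + 9))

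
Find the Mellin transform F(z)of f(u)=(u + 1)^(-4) gamma(z) * gamma(4 - z)/6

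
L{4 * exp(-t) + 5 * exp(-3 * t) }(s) 5/(s + 3) + 4/(s + 1) 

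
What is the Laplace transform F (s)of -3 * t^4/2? -36/s^5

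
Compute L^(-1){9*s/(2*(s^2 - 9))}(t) 9*cosh(3*t)/2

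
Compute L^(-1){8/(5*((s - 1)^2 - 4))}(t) 4*exp(t)*sinh(2*t)/5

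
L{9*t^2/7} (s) 18/ (7*s^3) 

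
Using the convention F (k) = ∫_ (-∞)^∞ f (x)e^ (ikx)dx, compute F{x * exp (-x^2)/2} I * sqrt (pi) * k * exp (-k^2/4)/4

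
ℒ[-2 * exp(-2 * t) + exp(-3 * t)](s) 1/(s + 3)-2/(s + 2)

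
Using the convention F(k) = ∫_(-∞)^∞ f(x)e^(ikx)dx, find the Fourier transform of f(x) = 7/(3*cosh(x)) 7*pi/(3*cosh(pi*k/2))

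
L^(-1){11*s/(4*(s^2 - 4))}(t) 11*cosh(2*t)/4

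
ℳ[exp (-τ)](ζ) gamma (ζ)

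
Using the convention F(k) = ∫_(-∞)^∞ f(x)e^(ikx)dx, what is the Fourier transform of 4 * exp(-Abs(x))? 8/(k^2+1)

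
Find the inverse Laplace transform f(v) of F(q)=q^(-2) v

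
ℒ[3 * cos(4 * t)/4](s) 3 * s/(4 * (s^2 + 16))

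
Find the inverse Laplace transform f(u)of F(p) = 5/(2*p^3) 5*u^2/4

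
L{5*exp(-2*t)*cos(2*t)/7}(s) 5*(s + 2)/(7*((s + 2)^2 + 4))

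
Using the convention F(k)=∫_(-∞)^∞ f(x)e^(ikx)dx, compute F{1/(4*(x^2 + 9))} pi*exp(-3*Abs(k))/12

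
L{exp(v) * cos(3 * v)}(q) (q - 1)/((q - 1)^2 + 9)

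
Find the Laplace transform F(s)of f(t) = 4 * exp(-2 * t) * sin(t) 4/((s+2)^2+1)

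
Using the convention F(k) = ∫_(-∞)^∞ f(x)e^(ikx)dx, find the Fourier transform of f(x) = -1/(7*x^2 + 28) -pi*exp(-2*Abs(k))/14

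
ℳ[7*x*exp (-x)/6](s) 7*gamma (s+1)/6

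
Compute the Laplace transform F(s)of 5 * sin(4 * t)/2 10/(s^2 + 16)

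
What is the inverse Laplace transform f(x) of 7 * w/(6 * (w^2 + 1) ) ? 7 * cos(x) /6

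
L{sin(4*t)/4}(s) 1/(s^2 + 16)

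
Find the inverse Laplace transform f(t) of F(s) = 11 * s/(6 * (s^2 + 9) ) 11 * cos(3 * t) /6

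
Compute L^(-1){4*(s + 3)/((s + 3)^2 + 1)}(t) 4*exp(-3*t)*cos(t)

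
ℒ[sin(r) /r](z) atan(1/z) 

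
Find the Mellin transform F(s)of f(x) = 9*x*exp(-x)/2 9*gamma(s+1)/2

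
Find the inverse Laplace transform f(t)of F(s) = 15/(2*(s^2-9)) 5*sinh(3*t)/2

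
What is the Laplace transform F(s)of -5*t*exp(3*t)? -5/(s - 3)^2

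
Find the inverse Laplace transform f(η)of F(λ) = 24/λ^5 η^4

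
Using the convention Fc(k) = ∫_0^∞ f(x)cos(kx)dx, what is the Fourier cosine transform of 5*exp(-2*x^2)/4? 5*sqrt(2)*sqrt(pi)*exp(-k^2/8)/16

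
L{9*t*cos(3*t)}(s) 9*(s^2 - 9)/(s^2+9)^2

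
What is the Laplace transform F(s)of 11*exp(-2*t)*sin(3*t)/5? 33/(5*((s + 2)^2 + 9))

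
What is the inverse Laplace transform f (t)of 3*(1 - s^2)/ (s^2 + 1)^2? -3*t*cos (t)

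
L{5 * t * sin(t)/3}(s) 10 * s/(3 * (s^2+1)^2)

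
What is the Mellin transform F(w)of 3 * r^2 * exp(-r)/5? 3 * gamma(w + 2)/5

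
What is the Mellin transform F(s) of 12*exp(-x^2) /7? 6*gamma(s/2) /7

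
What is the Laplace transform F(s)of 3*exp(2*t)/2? 3/(2*(s - 2))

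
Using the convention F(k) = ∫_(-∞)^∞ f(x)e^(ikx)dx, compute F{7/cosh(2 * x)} 7 * pi/(2 * cosh(pi * k/4))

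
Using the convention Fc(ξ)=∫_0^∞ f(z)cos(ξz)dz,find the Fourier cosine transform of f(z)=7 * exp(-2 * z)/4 7/(2 * (ξ^2 + 4))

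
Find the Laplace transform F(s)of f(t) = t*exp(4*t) (s - 4)^(-2)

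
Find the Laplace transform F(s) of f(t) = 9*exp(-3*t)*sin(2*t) 18/((s + 3) ^2 + 4) 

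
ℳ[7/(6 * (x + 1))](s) 7 * pi * csc(pi * s)/6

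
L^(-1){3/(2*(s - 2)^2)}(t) 3*t*exp(2*t)/2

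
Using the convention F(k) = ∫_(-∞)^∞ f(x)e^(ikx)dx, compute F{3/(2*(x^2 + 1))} 3*pi*exp(-Abs(k))/2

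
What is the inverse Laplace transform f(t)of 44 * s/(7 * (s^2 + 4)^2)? 11 * t * sin(2 * t)/7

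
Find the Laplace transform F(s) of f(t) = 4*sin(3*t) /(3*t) 4*atan(3/s) /3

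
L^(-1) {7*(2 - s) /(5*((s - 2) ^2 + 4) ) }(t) -7*exp(2*t)*cos(2*t) /5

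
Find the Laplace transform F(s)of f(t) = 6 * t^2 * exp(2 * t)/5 12/(5 * (s - 2)^3)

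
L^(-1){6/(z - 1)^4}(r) r^3*exp(r)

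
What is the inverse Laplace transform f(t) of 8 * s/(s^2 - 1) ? 8 * cosh(t) 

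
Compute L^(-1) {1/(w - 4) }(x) exp(4*x) 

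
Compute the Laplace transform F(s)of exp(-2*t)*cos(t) (s + 2)/((s + 2)^2 + 1)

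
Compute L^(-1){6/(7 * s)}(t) 6/7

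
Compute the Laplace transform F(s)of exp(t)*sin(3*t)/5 3/(5*((s - 1)^2 + 9))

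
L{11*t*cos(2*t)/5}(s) 11*(s^2-4)/(5*(s^2 + 4)^2)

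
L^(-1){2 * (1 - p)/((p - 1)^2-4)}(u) -2 * exp(u) * cosh(2 * u)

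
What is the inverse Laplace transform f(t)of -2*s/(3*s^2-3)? -2*cosh(t)/3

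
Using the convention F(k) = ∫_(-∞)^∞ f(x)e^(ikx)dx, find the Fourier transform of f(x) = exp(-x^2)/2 sqrt(pi)*exp(-k^2/4)/2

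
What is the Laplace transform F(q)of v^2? 2/q^3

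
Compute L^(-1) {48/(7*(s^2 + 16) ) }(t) 12*sin(4*t) /7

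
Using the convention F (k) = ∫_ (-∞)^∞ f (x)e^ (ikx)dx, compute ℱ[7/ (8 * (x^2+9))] 7 * pi * exp (-3 * Abs (k))/24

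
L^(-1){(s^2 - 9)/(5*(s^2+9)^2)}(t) t*cos(3*t)/5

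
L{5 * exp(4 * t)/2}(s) 5/(2 * (s - 4))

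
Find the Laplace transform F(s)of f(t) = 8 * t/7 8/(7 * s^2)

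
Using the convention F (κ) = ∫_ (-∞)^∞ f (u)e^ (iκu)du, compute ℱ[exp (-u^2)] sqrt (pi) * exp (-κ^2/4)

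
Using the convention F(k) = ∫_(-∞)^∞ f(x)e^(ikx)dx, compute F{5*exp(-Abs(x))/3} 10/(3*(k^2+1))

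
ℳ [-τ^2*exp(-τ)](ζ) -gamma(ζ + 2)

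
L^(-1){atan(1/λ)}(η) sin(η)/η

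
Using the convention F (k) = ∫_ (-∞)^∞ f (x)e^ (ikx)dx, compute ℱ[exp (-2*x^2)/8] sqrt (2)*sqrt (pi)*exp (-k^2/8)/16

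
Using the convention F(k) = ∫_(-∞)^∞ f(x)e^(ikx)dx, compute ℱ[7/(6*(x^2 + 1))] 7*pi*exp(-Abs(k))/6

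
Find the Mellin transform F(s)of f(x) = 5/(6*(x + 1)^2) -5*pi*(s - 1)/(6*sin(pi*s))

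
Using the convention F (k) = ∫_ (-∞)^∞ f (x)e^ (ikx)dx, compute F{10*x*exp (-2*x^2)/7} 5*sqrt (2)*I*sqrt (pi)*k*exp (-k^2/8)/28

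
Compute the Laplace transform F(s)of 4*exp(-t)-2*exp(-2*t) 4/(s+1)-2/(s+2)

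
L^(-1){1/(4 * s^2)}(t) t/4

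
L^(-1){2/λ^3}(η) η^2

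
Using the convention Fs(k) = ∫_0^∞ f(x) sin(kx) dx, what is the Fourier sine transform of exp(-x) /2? k/(2 * (k^2 + 1) ) 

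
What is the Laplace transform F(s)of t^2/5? 2/(5 * s^3)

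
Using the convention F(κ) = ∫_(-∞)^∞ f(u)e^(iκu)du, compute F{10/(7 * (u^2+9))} 10 * pi * exp(-3 * Abs(κ))/21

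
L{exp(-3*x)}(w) 1/(w + 3)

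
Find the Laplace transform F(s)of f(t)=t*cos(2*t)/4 (s^2 - 4)/(4*(s^2 + 4)^2)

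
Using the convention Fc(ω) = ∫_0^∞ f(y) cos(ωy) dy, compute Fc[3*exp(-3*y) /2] 9/(2*(ω^2 + 9) ) 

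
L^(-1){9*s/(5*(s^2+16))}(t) 9*cos(4*t)/5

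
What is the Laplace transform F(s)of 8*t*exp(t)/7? 8/(7*(s - 1)^2)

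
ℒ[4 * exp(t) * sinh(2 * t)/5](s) 8/(5 * ((s - 1)^2 - 4))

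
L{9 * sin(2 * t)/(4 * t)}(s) 9 * atan(2/s)/4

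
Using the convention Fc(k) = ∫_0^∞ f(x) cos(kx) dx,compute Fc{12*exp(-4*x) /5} 48/(5*(k^2 + 16) ) 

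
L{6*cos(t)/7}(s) 6*s/(7*(s^2 + 1))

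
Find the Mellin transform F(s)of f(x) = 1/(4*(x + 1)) pi*csc(pi*s)/4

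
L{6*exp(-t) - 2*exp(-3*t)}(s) 6/(s+1) - 2/(s+3)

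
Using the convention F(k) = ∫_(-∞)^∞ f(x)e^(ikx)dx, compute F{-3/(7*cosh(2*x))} -3*pi/(14*cosh(pi*k/4))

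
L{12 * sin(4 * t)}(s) 48/(s^2 + 16)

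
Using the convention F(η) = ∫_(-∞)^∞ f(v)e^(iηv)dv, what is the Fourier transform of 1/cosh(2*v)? pi/(2*cosh(pi*η/4))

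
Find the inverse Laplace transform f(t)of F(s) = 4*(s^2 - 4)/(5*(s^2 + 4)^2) 4*t*cos(2*t)/5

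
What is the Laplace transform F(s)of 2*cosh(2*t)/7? 2*s/(7*(s^2 - 4))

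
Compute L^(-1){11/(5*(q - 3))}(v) 11*exp(3*v)/5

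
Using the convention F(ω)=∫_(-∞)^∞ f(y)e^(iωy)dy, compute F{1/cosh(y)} pi/cosh(pi*ω/2)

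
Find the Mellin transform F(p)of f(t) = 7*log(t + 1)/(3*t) -7*pi*csc(pi*p)/(3*p - 3)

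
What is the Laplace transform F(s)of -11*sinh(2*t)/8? -11/(4*s^2 - 16)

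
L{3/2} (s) 3/ (2*s)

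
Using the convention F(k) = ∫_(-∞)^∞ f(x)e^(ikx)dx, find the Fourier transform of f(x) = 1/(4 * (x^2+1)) pi * exp(-Abs(k))/4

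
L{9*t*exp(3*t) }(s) 9/(s - 3) ^2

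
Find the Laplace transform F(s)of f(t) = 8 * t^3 48/s^4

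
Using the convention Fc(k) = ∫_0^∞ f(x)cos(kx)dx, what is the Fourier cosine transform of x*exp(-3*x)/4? (9 - k^2)/(4*(k^2 + 9)^2)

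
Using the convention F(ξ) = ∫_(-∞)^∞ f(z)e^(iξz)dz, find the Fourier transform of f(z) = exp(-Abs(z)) 2/(ξ^2 + 1)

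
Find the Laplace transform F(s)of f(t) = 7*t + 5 7/s^2 + 5/s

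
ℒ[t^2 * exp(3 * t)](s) 2/(s - 3)^3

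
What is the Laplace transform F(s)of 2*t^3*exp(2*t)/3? 4/(s - 2)^4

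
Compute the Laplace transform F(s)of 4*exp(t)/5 4/(5*(s - 1))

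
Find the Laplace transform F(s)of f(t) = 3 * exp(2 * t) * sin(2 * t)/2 3/((s - 2)^2+4)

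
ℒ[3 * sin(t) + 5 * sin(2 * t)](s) 10/(s^2 + 4) + 3/(s^2 + 1)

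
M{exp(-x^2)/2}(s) gamma(s/2)/4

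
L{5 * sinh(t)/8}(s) 5/(8 * (s^2-1))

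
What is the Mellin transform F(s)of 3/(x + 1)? 3*pi*csc(pi*s)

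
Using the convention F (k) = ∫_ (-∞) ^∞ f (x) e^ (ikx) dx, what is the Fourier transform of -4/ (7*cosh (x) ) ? -4*pi/ (7*cosh (pi*k/2) ) 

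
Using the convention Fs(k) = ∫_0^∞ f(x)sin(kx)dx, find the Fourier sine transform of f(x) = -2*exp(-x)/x -2*atan(k)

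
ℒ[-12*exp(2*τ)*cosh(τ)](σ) 12*(2 - σ)/((σ - 2)^2 - 1)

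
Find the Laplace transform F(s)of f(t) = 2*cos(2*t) 2*s/(s^2 + 4)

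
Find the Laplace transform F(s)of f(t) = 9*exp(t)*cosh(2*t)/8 9*(s - 1)/(8*((s - 1)^2 - 4))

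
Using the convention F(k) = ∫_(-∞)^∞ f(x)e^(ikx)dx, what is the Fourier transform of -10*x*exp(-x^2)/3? -5*I*sqrt(pi)*k*exp(-k^2/4)/3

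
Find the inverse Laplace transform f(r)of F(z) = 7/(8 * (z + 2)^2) 7 * r * exp(-2 * r)/8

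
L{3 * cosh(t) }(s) 3 * s/(s^2-1) 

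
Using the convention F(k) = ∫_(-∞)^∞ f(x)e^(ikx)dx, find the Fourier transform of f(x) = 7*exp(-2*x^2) 7*sqrt(2)*sqrt(pi)*exp(-k^2/8)/2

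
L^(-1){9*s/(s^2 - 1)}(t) 9*cosh(t)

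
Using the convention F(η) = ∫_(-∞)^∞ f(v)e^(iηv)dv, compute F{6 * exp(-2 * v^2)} 3 * sqrt(2) * sqrt(pi) * exp(-η^2/8)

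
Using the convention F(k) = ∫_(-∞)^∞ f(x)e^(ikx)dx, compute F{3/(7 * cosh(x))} 3 * pi/(7 * cosh(pi * k/2))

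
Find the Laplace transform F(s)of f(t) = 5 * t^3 30/s^4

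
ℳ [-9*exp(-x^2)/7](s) -9*gamma(s/2)/14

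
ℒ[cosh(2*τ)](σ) σ/(σ^2-4)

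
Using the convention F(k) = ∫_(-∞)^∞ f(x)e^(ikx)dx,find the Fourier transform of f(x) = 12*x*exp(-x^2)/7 6*I*sqrt(pi)*k*exp(-k^2/4)/7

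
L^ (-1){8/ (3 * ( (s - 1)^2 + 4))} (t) 4 * exp (t) * sin (2 * t)/3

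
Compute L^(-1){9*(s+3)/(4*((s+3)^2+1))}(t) 9*exp(-3*t)*cos(t)/4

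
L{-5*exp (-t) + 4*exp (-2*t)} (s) 4/ (s + 2)-5/ (s + 1)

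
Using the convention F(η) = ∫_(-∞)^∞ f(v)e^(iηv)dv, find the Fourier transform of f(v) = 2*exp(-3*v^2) 2*sqrt(3)*sqrt(pi)*exp(-η^2/12)/3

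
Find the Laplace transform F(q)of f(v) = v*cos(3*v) (q^2 - 9)/(q^2 + 9)^2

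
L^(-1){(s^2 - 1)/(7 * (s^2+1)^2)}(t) t * cos(t)/7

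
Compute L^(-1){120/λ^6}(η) η^5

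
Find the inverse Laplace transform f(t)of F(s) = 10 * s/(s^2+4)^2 5 * t * sin(2 * t)/2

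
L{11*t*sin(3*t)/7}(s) 66*s/(7*(s^2+9)^2)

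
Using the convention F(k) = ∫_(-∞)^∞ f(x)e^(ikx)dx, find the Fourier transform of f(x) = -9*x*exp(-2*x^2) -9*sqrt(2)*I*sqrt(pi)*k*exp(-k^2/8)/8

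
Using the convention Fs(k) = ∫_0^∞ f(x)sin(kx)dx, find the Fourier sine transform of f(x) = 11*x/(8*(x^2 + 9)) 11*pi*exp(-3*k)/16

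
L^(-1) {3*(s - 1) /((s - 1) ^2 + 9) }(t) 3*exp(t)*cos(3*t) 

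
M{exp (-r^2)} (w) gamma (w/2)/2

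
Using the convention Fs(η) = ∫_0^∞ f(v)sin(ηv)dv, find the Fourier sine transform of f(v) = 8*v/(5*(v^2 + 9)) 4*pi*exp(-3*η)/5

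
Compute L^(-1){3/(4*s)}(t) 3/4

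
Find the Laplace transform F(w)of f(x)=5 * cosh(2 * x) 5 * w/(w^2 - 4)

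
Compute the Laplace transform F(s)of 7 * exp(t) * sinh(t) 7/(s * (s - 2))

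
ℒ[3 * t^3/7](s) 18/(7 * s^4)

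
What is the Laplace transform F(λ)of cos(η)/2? λ/(2*(λ^2 + 1))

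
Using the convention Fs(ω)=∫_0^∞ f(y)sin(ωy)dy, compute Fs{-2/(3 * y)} -pi/3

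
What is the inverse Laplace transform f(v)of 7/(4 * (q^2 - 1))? 7 * sinh(v)/4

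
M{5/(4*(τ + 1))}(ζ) 5*pi*csc(pi*ζ)/4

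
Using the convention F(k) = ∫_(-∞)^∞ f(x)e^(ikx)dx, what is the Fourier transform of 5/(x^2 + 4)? 5*pi*exp(-2*Abs(k))/2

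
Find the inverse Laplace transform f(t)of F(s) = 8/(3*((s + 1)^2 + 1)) 8*exp(-t)*sin(t)/3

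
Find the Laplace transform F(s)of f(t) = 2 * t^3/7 12/(7 * s^4)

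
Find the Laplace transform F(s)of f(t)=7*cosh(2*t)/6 7*s/(6*(s^2 - 4))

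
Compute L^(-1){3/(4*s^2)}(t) 3*t/4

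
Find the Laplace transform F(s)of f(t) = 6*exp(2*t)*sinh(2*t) 12/(s*(s - 4))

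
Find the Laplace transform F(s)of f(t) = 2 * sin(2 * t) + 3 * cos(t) 3 * s/(s^2 + 1) + 4/(s^2 + 4)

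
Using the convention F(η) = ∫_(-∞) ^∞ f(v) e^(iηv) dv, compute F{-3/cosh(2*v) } -3*pi/(2*cosh(pi*η/4) ) 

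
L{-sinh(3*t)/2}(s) -3/(2*s^2 - 18)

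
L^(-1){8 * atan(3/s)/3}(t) 8 * sin(3 * t)/(3 * t)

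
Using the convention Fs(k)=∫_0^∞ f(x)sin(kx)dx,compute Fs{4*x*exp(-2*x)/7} 16*k/(7*(k^2 + 4)^2)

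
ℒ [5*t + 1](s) 1/s + 5/s^2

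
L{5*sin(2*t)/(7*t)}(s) 5*atan(2/s)/7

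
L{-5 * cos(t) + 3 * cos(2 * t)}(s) 3 * s/(s^2 + 4) - 5 * s/(s^2 + 1)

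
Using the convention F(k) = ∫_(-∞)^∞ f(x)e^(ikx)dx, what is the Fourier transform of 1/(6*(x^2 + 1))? pi*exp(-Abs(k))/6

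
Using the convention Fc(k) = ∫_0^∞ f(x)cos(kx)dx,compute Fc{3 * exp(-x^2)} 3 * sqrt(pi) * exp(-k^2/4)/2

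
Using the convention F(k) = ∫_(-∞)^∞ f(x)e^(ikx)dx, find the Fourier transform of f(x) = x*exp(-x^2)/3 I*sqrt(pi)*k*exp(-k^2/4)/6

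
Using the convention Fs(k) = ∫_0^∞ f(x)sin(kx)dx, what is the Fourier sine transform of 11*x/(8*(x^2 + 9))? 11*pi*exp(-3*k)/16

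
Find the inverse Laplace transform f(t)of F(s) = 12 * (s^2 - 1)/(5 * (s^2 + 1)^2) 12 * t * cos(t)/5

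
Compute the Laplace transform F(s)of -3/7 -3/(7 * s)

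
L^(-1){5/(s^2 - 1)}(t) 5*sinh(t)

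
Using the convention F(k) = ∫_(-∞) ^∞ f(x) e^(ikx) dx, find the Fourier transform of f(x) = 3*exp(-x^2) 3*sqrt(pi)*exp(-k^2/4) 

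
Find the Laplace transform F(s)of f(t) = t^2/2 s^(-3)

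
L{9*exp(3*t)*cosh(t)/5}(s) 9*(s - 3)/(5*((s - 3)^2-1))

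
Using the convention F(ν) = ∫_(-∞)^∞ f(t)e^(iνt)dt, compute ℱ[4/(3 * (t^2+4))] 2 * pi * exp(-2 * Abs(ν))/3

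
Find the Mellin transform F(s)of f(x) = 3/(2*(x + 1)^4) gamma(s)*gamma(4 - s)/4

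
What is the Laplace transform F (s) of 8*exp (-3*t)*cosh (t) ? 8*(s + 3) / ( (s + 3) ^2 - 1) 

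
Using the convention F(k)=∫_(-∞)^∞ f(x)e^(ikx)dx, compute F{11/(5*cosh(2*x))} 11*pi/(10*cosh(pi*k/4))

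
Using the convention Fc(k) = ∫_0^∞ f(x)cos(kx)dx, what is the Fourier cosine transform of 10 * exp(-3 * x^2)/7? 5 * sqrt(3) * sqrt(pi) * exp(-k^2/12)/21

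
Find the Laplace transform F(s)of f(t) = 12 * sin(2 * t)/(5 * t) 12 * atan(2/s)/5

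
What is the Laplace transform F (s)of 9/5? 9/ (5*s)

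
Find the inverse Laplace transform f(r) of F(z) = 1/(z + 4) exp(-4*r) 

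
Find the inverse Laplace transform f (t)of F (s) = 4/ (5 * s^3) 2 * t^2/5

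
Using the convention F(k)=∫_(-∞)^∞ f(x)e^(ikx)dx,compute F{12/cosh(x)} 12 * pi/cosh(pi * k/2)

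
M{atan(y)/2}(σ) -pi * sec(pi * σ/2)/(4 * σ)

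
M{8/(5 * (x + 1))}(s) 8 * pi * csc(pi * s)/5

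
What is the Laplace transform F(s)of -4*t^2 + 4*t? 4/s^2 - 8/s^3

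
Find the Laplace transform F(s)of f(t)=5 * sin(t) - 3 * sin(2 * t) 5/(s^2 + 1) - 6/(s^2 + 4)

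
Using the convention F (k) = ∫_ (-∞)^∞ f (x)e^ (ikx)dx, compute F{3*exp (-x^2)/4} 3*sqrt (pi)*exp (-k^2/4)/4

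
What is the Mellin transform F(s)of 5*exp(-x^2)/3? 5*gamma(s/2)/6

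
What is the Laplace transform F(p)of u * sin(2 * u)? 4 * p/(p^2 + 4)^2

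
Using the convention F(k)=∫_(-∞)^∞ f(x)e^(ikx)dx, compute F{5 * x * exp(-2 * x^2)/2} 5 * sqrt(2) * I * sqrt(pi) * k * exp(-k^2/8)/16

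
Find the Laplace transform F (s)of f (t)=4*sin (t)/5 4/ (5*(s^2 + 1))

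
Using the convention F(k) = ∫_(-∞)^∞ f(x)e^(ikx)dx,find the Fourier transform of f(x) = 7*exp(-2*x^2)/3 7*sqrt(2)*sqrt(pi)*exp(-k^2/8)/6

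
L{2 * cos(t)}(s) 2 * s/(s^2 + 1)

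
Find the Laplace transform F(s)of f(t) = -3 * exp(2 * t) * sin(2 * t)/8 -3/(4 * (s - 2)^2 + 16)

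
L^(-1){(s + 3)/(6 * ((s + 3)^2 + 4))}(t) exp(-3 * t) * cos(2 * t)/6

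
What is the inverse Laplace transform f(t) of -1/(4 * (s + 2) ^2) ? -t * exp(-2 * t) /4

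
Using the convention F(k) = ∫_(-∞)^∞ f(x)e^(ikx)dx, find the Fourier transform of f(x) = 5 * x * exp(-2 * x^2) 5 * sqrt(2) * I * sqrt(pi) * k * exp(-k^2/8)/8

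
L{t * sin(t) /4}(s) s/(2 * (s^2 + 1) ^2) 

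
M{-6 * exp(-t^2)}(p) -3 * gamma(p/2)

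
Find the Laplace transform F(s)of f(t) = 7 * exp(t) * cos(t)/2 7 * (s - 1)/(2 * ((s - 1)^2 + 1))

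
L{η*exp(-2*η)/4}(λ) 1/(4*(λ+2)^2)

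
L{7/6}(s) 7/(6 * s)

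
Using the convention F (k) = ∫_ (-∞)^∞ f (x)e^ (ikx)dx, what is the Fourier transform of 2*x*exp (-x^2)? I*sqrt (pi)*k*exp (-k^2/4)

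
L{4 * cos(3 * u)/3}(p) 4 * p/(3 * (p^2 + 9))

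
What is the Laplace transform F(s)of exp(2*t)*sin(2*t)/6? 1/(3*((s - 2)^2 + 4))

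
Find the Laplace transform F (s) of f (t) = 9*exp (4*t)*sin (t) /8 9/ (8*( (s - 4) ^2 + 1) ) 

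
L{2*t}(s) 2/s^2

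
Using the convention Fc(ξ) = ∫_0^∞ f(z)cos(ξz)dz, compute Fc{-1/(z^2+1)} -pi * exp(-ξ)/2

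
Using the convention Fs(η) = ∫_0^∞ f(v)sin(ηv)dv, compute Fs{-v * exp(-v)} -2 * η/(η^2 + 1)^2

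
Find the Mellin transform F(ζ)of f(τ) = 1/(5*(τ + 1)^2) (-pi*ζ + pi)/(5*sin(pi*ζ))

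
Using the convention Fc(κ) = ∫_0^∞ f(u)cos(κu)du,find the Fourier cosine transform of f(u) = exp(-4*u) 4/(κ^2+16)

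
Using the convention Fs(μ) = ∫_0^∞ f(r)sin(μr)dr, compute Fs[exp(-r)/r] atan(μ)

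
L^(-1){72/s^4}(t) 12 * t^3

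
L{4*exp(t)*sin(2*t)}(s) 8/((s - 1)^2+4)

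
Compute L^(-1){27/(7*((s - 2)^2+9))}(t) 9*exp(2*t)*sin(3*t)/7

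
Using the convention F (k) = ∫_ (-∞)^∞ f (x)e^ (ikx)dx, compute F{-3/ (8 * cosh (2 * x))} -3 * pi/ (16 * cosh (pi * k/4))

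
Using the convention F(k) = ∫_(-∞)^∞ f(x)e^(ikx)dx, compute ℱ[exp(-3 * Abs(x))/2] 3/(k^2 + 9)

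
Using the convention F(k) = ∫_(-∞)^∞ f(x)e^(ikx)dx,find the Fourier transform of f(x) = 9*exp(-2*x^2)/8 9*sqrt(2)*sqrt(pi)*exp(-k^2/8)/16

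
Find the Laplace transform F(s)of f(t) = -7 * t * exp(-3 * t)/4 -7/(4 * (s + 3)^2)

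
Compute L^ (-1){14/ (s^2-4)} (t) 7*sinh (2*t)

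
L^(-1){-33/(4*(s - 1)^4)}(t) -11*t^3*exp(t)/8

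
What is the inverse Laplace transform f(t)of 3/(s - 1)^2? 3*t*exp(t)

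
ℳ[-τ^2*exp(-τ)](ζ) -gamma(ζ + 2)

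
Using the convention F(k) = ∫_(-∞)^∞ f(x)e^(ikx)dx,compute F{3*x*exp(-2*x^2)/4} 3*sqrt(2)*I*sqrt(pi)*k*exp(-k^2/8)/32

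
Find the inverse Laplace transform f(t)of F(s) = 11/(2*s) 11/2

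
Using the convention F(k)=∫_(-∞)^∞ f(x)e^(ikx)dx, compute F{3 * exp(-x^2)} 3 * sqrt(pi) * exp(-k^2/4)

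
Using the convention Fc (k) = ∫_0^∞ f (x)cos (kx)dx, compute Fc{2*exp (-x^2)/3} sqrt (pi)*exp (-k^2/4)/3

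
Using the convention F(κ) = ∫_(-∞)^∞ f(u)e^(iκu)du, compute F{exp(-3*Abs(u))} 6/(κ^2 + 9)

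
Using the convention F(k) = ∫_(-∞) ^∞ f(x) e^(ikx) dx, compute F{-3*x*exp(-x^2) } -3*I*sqrt(pi)*k*exp(-k^2/4) /2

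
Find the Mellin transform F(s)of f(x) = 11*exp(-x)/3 11*gamma(s)/3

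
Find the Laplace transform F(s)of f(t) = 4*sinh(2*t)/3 8/(3*(s^2 - 4))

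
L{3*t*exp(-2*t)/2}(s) 3/(2*(s+2)^2)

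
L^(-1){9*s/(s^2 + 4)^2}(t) 9*t*sin(2*t)/4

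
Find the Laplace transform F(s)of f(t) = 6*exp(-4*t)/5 6/(5*(s + 4))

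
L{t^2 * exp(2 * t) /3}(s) 2/(3 * (s - 2) ^3) 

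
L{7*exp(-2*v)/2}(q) 7/(2*(q+2))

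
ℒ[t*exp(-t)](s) (s+1)^(-2)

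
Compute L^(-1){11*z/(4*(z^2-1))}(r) 11*cosh(r)/4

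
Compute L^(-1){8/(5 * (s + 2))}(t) 8 * exp(-2 * t)/5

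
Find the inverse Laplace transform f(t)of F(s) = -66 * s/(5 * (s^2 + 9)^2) -11 * t * sin(3 * t)/5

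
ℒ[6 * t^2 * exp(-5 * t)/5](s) 12/(5 * (s + 5)^3)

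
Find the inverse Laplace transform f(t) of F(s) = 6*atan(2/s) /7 6*sin(2*t) /(7*t) 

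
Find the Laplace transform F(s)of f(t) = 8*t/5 8/(5*s^2)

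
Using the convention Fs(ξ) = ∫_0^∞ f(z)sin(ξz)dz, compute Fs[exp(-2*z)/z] atan(ξ/2)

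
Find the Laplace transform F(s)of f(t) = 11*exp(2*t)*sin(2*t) 22/((s - 2)^2 + 4)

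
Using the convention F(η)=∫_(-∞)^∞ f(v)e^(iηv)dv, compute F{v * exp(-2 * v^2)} sqrt(2) * I * sqrt(pi) * η * exp(-η^2/8)/8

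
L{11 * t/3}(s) 11/(3 * s^2)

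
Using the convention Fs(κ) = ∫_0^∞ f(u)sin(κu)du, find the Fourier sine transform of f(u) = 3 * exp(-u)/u 3 * atan(κ)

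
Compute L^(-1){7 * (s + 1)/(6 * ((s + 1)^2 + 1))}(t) 7 * exp(-t) * cos(t)/6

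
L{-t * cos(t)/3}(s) (1 - s^2)/(3 * (s^2 + 1)^2)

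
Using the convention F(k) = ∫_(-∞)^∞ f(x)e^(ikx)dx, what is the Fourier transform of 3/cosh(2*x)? 3*pi/(2*cosh(pi*k/4))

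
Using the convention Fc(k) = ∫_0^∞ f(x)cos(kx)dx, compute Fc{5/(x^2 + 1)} 5 * pi * exp(-k)/2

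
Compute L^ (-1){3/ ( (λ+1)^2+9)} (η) exp (-η)*sin (3*η)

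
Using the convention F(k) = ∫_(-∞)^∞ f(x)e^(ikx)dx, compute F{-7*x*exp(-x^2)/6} -7*I*sqrt(pi)*k*exp(-k^2/4)/12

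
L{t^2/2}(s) s^(-3)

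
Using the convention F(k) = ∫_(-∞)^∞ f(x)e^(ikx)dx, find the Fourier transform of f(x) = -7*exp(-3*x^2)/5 -7*sqrt(3)*sqrt(pi)*exp(-k^2/12)/15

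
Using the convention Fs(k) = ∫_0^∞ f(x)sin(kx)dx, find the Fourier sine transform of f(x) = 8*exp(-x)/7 8*k/(7*(k^2 + 1))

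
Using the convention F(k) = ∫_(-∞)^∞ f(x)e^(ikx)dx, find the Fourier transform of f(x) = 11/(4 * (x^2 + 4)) 11 * pi * exp(-2 * Abs(k))/8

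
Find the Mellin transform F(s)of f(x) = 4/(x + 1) 4*pi*csc(pi*s)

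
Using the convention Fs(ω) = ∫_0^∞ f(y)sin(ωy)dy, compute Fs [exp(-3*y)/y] atan(ω/3)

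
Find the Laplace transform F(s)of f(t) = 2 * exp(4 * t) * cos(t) 2 * (s - 4)/((s - 4)^2 + 1)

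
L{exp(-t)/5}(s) 1/(5*(s + 1))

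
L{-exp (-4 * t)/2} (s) -1/ (2 * s + 8)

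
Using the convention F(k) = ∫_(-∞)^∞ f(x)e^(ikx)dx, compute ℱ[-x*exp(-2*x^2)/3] -sqrt(2)*I*sqrt(pi)*k*exp(-k^2/8)/24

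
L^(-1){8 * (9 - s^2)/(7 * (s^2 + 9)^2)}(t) -8 * t * cos(3 * t)/7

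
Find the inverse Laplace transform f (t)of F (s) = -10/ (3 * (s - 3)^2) -10 * t * exp (3 * t)/3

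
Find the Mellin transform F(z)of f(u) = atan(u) -pi*sec(pi*z/2)/(2*z)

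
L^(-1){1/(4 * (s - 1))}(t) exp(t)/4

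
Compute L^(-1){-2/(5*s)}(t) -2/5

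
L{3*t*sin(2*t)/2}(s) 6*s/(s^2 + 4)^2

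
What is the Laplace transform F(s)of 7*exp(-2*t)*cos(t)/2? 7*(s + 2)/(2*((s + 2)^2 + 1))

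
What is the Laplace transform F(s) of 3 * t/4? 3/(4 * s^2) 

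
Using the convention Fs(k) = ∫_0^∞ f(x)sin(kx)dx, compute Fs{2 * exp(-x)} 2 * k/(k^2+1)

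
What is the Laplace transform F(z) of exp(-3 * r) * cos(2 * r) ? (z + 3) /((z + 3) ^2 + 4) 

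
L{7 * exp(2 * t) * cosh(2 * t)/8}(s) 7 * (s - 2)/(8 * s * (s - 4))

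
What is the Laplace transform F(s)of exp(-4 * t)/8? 1/(8 * (s+4))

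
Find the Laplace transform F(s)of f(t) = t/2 1/(2 * s^2)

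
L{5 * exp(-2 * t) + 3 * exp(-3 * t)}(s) 5/(s + 2) + 3/(s + 3)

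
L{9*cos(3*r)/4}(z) 9*z/(4*(z^2 + 9))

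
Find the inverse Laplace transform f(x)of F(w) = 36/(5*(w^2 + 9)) 12*sin(3*x)/5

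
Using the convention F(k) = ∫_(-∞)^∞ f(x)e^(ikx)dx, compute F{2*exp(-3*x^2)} 2*sqrt(3)*sqrt(pi)*exp(-k^2/12)/3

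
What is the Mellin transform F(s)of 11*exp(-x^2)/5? 11*gamma(s/2)/10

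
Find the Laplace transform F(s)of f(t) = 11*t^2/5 22/(5*s^3)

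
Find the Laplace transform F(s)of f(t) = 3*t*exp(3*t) 3/(s - 3)^2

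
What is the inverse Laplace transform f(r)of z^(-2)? r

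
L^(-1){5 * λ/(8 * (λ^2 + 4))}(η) 5 * cos(2 * η)/8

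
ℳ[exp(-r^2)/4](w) gamma(w/2)/8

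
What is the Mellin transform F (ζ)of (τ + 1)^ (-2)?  (-pi*ζ + pi)/sin (pi*ζ)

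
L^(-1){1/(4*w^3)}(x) x^2/8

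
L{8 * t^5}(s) 960/s^6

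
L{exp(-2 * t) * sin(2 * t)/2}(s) 1/((s + 2)^2 + 4)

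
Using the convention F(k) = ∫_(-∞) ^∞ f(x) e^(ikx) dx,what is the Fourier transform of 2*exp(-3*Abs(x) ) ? 12/(k^2+9) 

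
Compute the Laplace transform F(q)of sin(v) 1/(q^2 + 1)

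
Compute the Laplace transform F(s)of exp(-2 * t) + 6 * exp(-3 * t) 6/(s + 3) + 1/(s + 2)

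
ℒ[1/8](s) 1/(8*s)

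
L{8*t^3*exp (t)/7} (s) 48/ (7*(s - 1)^4)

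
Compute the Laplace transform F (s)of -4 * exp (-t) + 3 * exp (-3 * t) 3/ (s + 3) - 4/ (s + 1)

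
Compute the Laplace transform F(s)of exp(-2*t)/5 1/(5*(s + 2))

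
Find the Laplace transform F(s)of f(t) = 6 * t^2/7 12/(7 * s^3)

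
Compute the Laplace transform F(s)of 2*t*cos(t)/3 2*(s^2 - 1)/(3*(s^2 + 1)^2)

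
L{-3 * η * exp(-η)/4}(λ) -3/(4 * (λ + 1)^2)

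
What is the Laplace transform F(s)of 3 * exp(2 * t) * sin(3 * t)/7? 9/(7 * ((s - 2)^2 + 9))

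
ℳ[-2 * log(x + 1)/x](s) 2 * pi * csc(pi * s)/(s - 1)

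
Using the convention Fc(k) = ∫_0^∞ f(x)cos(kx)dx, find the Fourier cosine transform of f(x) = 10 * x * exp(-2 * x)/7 10 * (4 - k^2)/(7 * (k^2 + 4)^2)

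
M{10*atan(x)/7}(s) -5*pi*sec(pi*s/2)/(7*s)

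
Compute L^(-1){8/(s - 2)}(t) 8*exp(2*t)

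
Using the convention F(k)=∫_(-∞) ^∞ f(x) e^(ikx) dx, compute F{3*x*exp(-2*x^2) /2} 3*sqrt(2)*I*sqrt(pi)*k*exp(-k^2/8) /16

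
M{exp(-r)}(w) gamma(w)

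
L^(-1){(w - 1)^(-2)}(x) x*exp(x)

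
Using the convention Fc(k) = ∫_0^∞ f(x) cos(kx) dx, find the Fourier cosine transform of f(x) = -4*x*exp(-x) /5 4*(k^2 - 1) /(5*(k^2 + 1) ^2) 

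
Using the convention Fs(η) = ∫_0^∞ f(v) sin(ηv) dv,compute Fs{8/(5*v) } 4*pi/5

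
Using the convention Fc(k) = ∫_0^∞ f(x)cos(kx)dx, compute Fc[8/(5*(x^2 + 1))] 4*pi*exp(-k)/5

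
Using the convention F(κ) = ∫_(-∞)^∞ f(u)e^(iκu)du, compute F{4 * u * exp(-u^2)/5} 2 * I * sqrt(pi) * κ * exp(-κ^2/4)/5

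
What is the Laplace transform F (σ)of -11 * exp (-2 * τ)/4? -11/ (4 * σ + 8)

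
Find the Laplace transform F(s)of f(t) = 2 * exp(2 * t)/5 2/(5 * (s - 2))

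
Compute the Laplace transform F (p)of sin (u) 1/ (p^2 + 1)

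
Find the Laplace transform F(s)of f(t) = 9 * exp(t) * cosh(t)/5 9 * (s - 1)/(5 * s * (s - 2))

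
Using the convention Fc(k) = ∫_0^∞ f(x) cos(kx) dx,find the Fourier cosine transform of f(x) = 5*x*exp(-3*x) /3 5*(9 - k^2) /(3*(k^2 + 9) ^2) 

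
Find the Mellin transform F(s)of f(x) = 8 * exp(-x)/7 8 * gamma(s)/7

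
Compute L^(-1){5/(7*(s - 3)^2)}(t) 5*t*exp(3*t)/7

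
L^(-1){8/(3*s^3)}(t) 4*t^2/3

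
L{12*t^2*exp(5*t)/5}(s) 24/(5*(s - 5)^3)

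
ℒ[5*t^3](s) 30/s^4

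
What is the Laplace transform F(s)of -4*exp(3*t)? -4/(s - 3)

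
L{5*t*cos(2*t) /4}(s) 5*(s^2 - 4) /(4*(s^2+4) ^2) 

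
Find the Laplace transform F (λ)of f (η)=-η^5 -120/λ^6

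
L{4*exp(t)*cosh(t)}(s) 4*(s - 1)/(s*(s - 2))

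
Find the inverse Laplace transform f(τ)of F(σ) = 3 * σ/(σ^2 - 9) 3 * cosh(3 * τ)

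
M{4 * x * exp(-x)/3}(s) 4 * gamma(s + 1)/3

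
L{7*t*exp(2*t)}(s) 7/(s - 2)^2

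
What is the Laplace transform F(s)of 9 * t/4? 9/(4 * s^2)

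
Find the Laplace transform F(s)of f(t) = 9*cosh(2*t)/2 9*s/(2*(s^2 - 4))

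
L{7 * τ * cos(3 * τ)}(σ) 7 * (σ^2 - 9)/(σ^2 + 9)^2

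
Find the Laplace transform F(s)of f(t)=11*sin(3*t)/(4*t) 11*atan(3/s)/4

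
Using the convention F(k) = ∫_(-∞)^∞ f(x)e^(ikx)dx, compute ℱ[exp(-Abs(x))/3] 2/(3*(k^2 + 1))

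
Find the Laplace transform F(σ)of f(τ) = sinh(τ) 1/(σ^2 - 1)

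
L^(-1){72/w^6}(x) 3*x^5/5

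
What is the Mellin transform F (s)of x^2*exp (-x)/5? gamma (s + 2)/5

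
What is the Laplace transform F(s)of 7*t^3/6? 7/s^4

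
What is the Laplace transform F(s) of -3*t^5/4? -90/s^6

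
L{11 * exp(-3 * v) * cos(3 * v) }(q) 11 * (q + 3) /((q + 3) ^2 + 9) 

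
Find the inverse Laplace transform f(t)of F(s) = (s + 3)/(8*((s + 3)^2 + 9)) exp(-3*t)*cos(3*t)/8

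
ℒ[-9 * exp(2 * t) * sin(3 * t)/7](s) -27/(7 * (s - 2)^2 + 63)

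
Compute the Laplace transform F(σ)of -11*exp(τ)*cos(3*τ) 11*(1 - σ)/((σ - 1)^2 + 9)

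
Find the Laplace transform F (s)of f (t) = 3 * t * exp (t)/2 3/ (2 * (s - 1)^2)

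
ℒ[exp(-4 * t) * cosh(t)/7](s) (s + 4)/(7 * ((s + 4)^2-1))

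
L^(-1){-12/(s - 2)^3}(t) -6 * t^2 * exp(2 * t)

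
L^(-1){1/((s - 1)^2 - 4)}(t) exp(t) * sinh(2 * t)/2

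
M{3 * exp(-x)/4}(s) 3 * gamma(s)/4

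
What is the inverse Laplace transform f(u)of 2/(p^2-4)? sinh(2 * u)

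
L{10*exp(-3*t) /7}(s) 10/(7*(s+3) ) 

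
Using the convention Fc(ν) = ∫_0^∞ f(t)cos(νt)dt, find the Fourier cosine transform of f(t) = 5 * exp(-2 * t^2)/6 5 * sqrt(2) * sqrt(pi) * exp(-ν^2/8)/24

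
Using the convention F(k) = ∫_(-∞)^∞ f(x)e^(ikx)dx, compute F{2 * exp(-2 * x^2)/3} sqrt(2) * sqrt(pi) * exp(-k^2/8)/3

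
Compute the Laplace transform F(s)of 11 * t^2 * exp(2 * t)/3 22/(3 * (s - 2)^3)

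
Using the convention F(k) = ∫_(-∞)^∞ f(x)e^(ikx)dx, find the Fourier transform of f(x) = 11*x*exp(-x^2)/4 11*I*sqrt(pi)*k*exp(-k^2/4)/8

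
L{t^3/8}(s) 3/(4 * s^4)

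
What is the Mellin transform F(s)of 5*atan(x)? -5*pi*sec(pi*s/2)/(2*s)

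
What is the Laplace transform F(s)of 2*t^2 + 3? 4/s^3 + 3/s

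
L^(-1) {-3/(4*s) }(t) -3/4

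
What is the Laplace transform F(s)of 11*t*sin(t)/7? 22*s/(7*(s^2 + 1)^2)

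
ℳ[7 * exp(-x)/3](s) 7 * gamma(s)/3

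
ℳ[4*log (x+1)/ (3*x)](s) -4*pi*csc (pi*s)/ (3*s - 3)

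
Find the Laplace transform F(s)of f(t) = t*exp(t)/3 1/(3*(s - 1)^2)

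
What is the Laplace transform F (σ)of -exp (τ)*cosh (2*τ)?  (1 - σ)/ ( (σ - 1)^2 - 4)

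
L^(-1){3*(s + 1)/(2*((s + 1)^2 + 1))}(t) 3*exp(-t)*cos(t)/2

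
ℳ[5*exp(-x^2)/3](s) 5*gamma(s/2)/6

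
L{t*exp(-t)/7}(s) 1/(7*(s+1)^2)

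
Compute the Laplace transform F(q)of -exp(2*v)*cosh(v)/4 (2 - q)/(4*((q - 2)^2 - 1))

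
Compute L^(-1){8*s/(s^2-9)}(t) 8*cosh(3*t)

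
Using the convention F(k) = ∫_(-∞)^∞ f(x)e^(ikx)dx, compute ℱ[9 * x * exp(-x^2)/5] 9 * I * sqrt(pi) * k * exp(-k^2/4)/10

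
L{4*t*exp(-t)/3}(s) 4/(3*(s+1)^2)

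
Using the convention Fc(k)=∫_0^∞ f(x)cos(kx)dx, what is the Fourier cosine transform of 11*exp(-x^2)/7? 11*sqrt(pi)*exp(-k^2/4)/14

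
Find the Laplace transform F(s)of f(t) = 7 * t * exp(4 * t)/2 7/(2 * (s - 4)^2)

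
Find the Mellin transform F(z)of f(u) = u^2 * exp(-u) gamma(z+2)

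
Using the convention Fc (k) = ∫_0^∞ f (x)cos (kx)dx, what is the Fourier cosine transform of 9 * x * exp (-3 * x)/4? 9 * (9 - k^2)/ (4 * (k^2 + 9)^2)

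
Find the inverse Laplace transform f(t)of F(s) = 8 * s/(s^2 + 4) 8 * cos(2 * t)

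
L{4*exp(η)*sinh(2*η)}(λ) 8/((λ - 1)^2 - 4)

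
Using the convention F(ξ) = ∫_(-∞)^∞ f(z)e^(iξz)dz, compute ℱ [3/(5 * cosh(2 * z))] 3 * pi/(10 * cosh(pi * ξ/4))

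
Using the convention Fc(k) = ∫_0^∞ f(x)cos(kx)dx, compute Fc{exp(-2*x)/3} 2/(3*(k^2 + 4))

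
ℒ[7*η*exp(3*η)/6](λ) 7/(6*(λ - 3)^2)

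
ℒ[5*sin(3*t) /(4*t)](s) 5*atan(3/s) /4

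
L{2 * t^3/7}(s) 12/(7 * s^4)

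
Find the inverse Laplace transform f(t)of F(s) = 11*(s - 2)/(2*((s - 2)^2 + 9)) 11*exp(2*t)*cos(3*t)/2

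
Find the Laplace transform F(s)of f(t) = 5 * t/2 5/(2 * s^2)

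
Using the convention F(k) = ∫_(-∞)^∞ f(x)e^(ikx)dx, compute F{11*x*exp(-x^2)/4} 11*I*sqrt(pi)*k*exp(-k^2/4)/8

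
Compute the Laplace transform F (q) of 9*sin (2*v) 18/ (q^2+4) 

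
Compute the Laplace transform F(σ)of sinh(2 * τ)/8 1/(4 * (σ^2 - 4))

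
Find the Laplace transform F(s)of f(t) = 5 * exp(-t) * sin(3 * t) 15/((s + 1)^2 + 9)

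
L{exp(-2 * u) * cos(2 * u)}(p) (p + 2)/((p + 2)^2 + 4)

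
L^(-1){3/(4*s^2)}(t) 3*t/4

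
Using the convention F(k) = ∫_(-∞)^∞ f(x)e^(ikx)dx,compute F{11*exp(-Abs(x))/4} 11/(2*(k^2 + 1))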